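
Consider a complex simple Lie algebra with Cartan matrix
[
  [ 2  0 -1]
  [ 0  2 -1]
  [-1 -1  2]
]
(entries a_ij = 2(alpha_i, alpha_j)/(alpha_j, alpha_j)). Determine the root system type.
type A_3

The matrix has rank 3 with 2's on the diagonal. Reading the off-diagonal entries as Dynkin edges (a single edge where a_ij = a_ji = -1; a double or triple edge where a_ij * a_ji = 2 or 3), the diagram is a chain of 3 nodes with single edges (A_3). One simple-root ordering that puts it in standard form is (alpha_2, alpha_3, alpha_1). So the algebra is type A_3, i.e. sl(4).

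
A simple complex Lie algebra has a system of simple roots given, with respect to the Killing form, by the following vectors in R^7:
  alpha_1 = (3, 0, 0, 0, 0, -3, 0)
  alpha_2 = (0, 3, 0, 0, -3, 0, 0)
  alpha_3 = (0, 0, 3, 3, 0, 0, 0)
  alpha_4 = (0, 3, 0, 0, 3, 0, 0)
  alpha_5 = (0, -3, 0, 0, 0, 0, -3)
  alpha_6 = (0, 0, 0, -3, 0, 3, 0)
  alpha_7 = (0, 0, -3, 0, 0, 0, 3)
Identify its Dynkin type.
D7

Compute the Cartan integers a_ij = 2(alpha_i, alpha_j)/(alpha_j, alpha_j); the resulting 7x7 Cartan matrix is
[[2, 0, 0, 0, 0, -1, 0], [0, 2, 0, 0, -1, 0, 0], [0, 0, 2, 0, 0, -1, -1], [0, 0, 0, 2, -1, 0, 0], [0, -1, 0, -1, 2, 0, -1], [-1, 0, -1, 0, 0, 2, 0], [0, 0, -1, 0, -1, 0, 2]].
All simple roots have the same length, so the diagram is simply laced. The associated Dynkin diagram is a chain of 5 nodes with a fork of two nodes at one end (D_7), so the type is D_7 (the algebra so(14)).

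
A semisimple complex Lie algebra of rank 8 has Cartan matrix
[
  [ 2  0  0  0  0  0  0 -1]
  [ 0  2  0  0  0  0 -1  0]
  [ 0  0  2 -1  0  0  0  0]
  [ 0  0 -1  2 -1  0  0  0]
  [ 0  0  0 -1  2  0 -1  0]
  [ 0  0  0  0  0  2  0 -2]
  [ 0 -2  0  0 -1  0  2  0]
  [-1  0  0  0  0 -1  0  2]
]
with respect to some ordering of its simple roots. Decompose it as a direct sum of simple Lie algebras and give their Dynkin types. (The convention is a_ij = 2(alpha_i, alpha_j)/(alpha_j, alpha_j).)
The diagram associated to this matrix has two connected components: the simple roots {alpha_2, alpha_3, alpha_4, alpha_5, alpha_7} form a chain of 5 nodes with a double edge at one end; the terminal node there is the unique short simple root (B_5), and {alpha_1, alpha_6, alpha_8} form a chain of 3 nodes with a double edge at one end; the terminal node there is the unique long simple root (C_3). A semisimple Lie algebra decomposes uniquely as the direct sum of simple ideals, one per connected component of its Dynkin diagram, so g ≅ B_5 ⊕ C_3 (dimension 55 + 21 = 76).

B5 + C3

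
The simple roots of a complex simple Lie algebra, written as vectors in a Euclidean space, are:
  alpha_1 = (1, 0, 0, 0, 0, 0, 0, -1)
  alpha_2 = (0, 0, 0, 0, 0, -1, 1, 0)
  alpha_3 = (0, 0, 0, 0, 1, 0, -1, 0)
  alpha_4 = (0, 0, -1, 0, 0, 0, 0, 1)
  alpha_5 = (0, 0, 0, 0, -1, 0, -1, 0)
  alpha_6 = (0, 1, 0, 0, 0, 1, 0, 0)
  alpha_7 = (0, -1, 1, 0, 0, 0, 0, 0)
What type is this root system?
type D_7

Compute the Cartan integers a_ij = 2(alpha_i, alpha_j)/(alpha_j, alpha_j); the resulting 7x7 Cartan matrix is
[[2, 0, 0, -1, 0, 0, 0], [0, 2, -1, 0, -1, -1, 0], [0, -1, 2, 0, 0, 0, 0], [-1, 0, 0, 2, 0, 0, -1], [0, -1, 0, 0, 2, 0, 0], [0, -1, 0, 0, 0, 2, -1], [0, 0, 0, -1, 0, -1, 2]].
All simple roots have the same length, so the diagram is simply laced. The associated Dynkin diagram is a chain of 5 nodes with a fork of two nodes at one end (D_7), so the type is D_7 (the algebra so(14)).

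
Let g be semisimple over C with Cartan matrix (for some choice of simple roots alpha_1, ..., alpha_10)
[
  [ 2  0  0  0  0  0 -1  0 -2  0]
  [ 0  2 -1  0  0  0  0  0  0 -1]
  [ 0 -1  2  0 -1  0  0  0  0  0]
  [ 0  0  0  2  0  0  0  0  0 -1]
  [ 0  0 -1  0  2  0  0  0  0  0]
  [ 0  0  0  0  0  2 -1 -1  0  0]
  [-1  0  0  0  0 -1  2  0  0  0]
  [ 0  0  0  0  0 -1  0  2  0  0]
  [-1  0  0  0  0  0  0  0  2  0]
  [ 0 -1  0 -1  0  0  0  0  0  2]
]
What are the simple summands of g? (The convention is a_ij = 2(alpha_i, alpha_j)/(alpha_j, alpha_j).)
The diagram associated to this matrix has two connected components: the simple roots {alpha_2, alpha_3, alpha_4, alpha_5, alpha_10} form a chain of 5 nodes with single edges (A_5), and {alpha_1, alpha_6, alpha_7, alpha_8, alpha_9} form a chain of 5 nodes with a double edge at one end; the terminal node there is the unique short simple root (B_5). A semisimple Lie algebra decomposes uniquely as the direct sum of simple ideals, one per connected component of its Dynkin diagram, so g ≅ A_5 ⊕ B_5 (dimension 35 + 55 = 90).

A5 + B5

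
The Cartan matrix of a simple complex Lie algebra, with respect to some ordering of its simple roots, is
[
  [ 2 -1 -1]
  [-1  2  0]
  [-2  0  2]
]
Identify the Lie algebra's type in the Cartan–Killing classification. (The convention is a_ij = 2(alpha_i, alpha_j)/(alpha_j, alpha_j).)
C_3

The matrix has rank 3 with 2's on the diagonal. Reading the off-diagonal entries as Dynkin edges (a single edge where a_ij = a_ji = -1; a double or triple edge where a_ij * a_ji = 2 or 3), the diagram is a chain of 3 nodes with a double edge at one end; the terminal node there is the unique long simple root (C_3). One simple-root ordering that puts it in standard form is (alpha_2, alpha_1, alpha_3). So the algebra is type C_3, i.e. sp(6).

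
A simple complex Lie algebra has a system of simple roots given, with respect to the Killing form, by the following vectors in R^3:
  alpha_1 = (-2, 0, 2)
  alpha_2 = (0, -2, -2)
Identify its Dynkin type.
type A_2

Compute the Cartan integers a_ij = 2(alpha_i, alpha_j)/(alpha_j, alpha_j); the resulting 2x2 Cartan matrix is
[[2, -1], [-1, 2]].
All simple roots have the same length, so the diagram is simply laced. The associated Dynkin diagram is a chain of 2 nodes with single edges (A_2), so the type is A_2 (the algebra sl(3)).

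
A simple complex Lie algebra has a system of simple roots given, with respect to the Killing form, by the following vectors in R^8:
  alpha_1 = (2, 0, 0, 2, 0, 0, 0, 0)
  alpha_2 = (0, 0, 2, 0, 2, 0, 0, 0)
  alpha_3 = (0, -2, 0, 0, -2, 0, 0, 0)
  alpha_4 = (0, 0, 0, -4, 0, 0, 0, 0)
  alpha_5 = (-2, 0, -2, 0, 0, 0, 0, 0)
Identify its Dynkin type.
Compute the Cartan integers a_ij = 2(alpha_i, alpha_j)/(alpha_j, alpha_j); the resulting 5x5 Cartan matrix is
[[2, 0, 0, -1, -1], [0, 2, -1, 0, -1], [0, -1, 2, 0, 0], [-2, 0, 0, 2, 0], [-1, -1, 0, 0, 2]].
The roots have two lengths (squared-length ratio 2:1); the short ones are alpha_{1,2,3,5}. The associated Dynkin diagram is a chain of 5 nodes with a double edge at one end; the terminal node there is the unique long simple root (C_5), so the type is C_5 (the algebra sp(10)).

C_5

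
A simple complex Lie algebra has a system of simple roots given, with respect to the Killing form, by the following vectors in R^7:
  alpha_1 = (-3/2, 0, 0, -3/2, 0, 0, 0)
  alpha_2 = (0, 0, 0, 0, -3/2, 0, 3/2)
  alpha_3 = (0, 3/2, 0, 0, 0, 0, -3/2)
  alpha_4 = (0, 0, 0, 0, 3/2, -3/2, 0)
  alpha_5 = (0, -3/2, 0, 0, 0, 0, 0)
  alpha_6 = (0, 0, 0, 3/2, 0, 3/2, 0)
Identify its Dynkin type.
type B_6

Compute the Cartan integers a_ij = 2(alpha_i, alpha_j)/(alpha_j, alpha_j); the resulting 6x6 Cartan matrix is
[[2, 0, 0, 0, 0, -1], [0, 2, -1, -1, 0, 0], [0, -1, 2, 0, -2, 0], [0, -1, 0, 2, 0, -1], [0, 0, -1, 0, 2, 0], [-1, 0, 0, -1, 0, 2]].
The roots have two lengths (squared-length ratio 2:1); the short ones are alpha_{5}. The associated Dynkin diagram is a chain of 6 nodes with a double edge at one end; the terminal node there is the unique short simple root (B_6), so the type is B_6 (the algebra so(13)).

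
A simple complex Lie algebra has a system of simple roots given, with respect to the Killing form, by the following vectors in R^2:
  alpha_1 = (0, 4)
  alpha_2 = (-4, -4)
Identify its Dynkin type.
B2

Compute the Cartan integers a_ij = 2(alpha_i, alpha_j)/(alpha_j, alpha_j); the resulting 2x2 Cartan matrix is
[[2, -1], [-2, 2]].
The roots have two lengths (squared-length ratio 2:1); the short ones are alpha_{1}. The associated Dynkin diagram is a chain of 2 nodes with a double edge at one end; the terminal node there is the unique short simple root (B_2), so the type is B_2 (the algebra so(5)).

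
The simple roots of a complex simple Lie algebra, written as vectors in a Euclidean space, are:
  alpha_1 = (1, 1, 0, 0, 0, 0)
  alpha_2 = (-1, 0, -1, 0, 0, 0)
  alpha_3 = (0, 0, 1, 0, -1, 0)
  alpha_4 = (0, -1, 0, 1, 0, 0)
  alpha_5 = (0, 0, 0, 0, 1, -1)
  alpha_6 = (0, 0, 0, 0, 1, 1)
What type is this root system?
D_6

Compute the Cartan integers a_ij = 2(alpha_i, alpha_j)/(alpha_j, alpha_j); the resulting 6x6 Cartan matrix is
[[2, -1, 0, -1, 0, 0], [-1, 2, -1, 0, 0, 0], [0, -1, 2, 0, -1, -1], [-1, 0, 0, 2, 0, 0], [0, 0, -1, 0, 2, 0], [0, 0, -1, 0, 0, 2]].
All simple roots have the same length, so the diagram is simply laced. The associated Dynkin diagram is a chain of 4 nodes with a fork of two nodes at one end (D_6), so the type is D_6 (the algebra so(12)).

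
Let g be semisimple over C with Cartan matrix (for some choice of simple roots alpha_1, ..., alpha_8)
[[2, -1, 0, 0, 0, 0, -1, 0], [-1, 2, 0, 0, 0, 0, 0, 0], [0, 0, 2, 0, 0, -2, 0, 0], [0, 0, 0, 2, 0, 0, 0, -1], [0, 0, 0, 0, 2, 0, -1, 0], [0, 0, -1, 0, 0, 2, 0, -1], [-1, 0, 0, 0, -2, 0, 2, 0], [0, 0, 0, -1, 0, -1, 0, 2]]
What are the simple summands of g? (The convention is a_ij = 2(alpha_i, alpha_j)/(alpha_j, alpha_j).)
The diagram associated to this matrix has two connected components: the simple roots {alpha_1, alpha_2, alpha_5, alpha_7} form a chain of 4 nodes with a double edge at one end; the terminal node there is the unique short simple root (B_4), and {alpha_3, alpha_4, alpha_6, alpha_8} form a chain of 4 nodes with a double edge at one end; the terminal node there is the unique long simple root (C_4). A semisimple Lie algebra decomposes uniquely as the direct sum of simple ideals, one per connected component of its Dynkin diagram, so g ≅ B_4 ⊕ C_4 (dimension 36 + 36 = 72).

B_4 (so(9)) + C_4 (sp(8))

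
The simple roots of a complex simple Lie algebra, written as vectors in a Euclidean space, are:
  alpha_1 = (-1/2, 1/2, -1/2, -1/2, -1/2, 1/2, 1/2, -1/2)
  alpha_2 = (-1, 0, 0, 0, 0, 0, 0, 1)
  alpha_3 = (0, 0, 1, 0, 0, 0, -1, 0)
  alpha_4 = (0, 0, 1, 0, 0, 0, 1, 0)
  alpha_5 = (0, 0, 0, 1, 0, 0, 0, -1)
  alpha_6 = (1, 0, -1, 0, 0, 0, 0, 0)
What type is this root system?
E_6

Compute the Cartan integers a_ij = 2(alpha_i, alpha_j)/(alpha_j, alpha_j); the resulting 6x6 Cartan matrix is
[[2, 0, -1, 0, 0, 0], [0, 2, 0, 0, -1, -1], [-1, 0, 2, 0, 0, -1], [0, 0, 0, 2, 0, -1], [0, -1, 0, 0, 2, 0], [0, -1, -1, -1, 0, 2]].
All simple roots have the same length, so the diagram is simply laced. The associated Dynkin diagram is a chain of 5 nodes with one extra node attached to the third node from one end (E_6), so the type is E_6.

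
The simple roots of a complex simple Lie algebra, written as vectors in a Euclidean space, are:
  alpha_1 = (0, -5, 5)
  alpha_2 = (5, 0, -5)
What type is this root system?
Compute the Cartan integers a_ij = 2(alpha_i, alpha_j)/(alpha_j, alpha_j); the resulting 2x2 Cartan matrix is
[[2, -1], [-1, 2]].
All simple roots have the same length, so the diagram is simply laced. The associated Dynkin diagram is a chain of 2 nodes with single edges (A_2), so the type is A_2 (the algebra sl(3)).

type A_2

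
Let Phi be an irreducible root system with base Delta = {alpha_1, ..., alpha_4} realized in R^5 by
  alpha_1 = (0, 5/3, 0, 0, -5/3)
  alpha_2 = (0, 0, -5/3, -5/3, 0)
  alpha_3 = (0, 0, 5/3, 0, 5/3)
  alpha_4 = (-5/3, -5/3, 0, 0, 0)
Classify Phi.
Compute the Cartan integers a_ij = 2(alpha_i, alpha_j)/(alpha_j, alpha_j); the resulting 4x4 Cartan matrix is
[[2, 0, -1, -1], [0, 2, -1, 0], [-1, -1, 2, 0], [-1, 0, 0, 2]].
All simple roots have the same length, so the diagram is simply laced. The associated Dynkin diagram is a chain of 4 nodes with single edges (A_4), so the type is A_4 (the algebra sl(5)).

A_4 (sl(5))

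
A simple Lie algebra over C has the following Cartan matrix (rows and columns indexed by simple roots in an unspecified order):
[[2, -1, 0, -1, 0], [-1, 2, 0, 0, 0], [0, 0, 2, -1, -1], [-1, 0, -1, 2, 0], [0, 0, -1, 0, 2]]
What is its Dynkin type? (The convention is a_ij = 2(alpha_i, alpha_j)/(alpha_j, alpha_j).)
type A_5

The matrix has rank 5 with 2's on the diagonal. Reading the off-diagonal entries as Dynkin edges (a single edge where a_ij = a_ji = -1; a double or triple edge where a_ij * a_ji = 2 or 3), the diagram is a chain of 5 nodes with single edges (A_5). One simple-root ordering that puts it in standard form is (alpha_5, alpha_3, alpha_4, alpha_1, alpha_2). So the algebra is type A_5, i.e. sl(6).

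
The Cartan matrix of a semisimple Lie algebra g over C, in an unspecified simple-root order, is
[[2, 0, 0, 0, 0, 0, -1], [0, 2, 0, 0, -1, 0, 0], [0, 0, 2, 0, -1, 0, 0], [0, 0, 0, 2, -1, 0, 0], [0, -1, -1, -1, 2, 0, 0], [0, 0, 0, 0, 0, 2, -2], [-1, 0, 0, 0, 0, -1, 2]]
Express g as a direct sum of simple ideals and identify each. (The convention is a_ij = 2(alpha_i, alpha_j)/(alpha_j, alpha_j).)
C3 ⊕ D4

The diagram associated to this matrix has two connected components: the simple roots {alpha_1, alpha_6, alpha_7} form a chain of 3 nodes with a double edge at one end; the terminal node there is the unique long simple root (C_3), and {alpha_2, alpha_3, alpha_4, alpha_5} form a chain of 2 nodes with a fork of two nodes at one end (D_4). A semisimple Lie algebra decomposes uniquely as the direct sum of simple ideals, one per connected component of its Dynkin diagram, so g ≅ C_3 ⊕ D_4 (dimension 21 + 28 = 49).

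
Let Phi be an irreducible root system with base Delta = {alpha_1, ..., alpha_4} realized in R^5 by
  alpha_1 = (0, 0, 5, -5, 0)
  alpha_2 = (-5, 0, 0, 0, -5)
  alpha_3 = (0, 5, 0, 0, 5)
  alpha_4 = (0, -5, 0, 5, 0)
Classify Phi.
Compute the Cartan integers a_ij = 2(alpha_i, alpha_j)/(alpha_j, alpha_j); the resulting 4x4 Cartan matrix is
[[2, 0, 0, -1], [0, 2, -1, 0], [0, -1, 2, -1], [-1, 0, -1, 2]].
All simple roots have the same length, so the diagram is simply laced. The associated Dynkin diagram is a chain of 4 nodes with single edges (A_4), so the type is A_4 (the algebra sl(5)).

A4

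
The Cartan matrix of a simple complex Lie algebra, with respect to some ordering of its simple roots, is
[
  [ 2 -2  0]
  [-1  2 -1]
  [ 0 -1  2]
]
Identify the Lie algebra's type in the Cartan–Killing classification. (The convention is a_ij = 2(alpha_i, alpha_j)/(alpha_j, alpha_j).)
The matrix has rank 3 with 2's on the diagonal. Reading the off-diagonal entries as Dynkin edges (a single edge where a_ij = a_ji = -1; a double or triple edge where a_ij * a_ji = 2 or 3), the diagram is a chain of 3 nodes with a double edge at one end; the terminal node there is the unique long simple root (C_3). One simple-root ordering that puts it in standard form is (alpha_3, alpha_2, alpha_1). So the algebra is type C_3, i.e. sp(6).

type C_3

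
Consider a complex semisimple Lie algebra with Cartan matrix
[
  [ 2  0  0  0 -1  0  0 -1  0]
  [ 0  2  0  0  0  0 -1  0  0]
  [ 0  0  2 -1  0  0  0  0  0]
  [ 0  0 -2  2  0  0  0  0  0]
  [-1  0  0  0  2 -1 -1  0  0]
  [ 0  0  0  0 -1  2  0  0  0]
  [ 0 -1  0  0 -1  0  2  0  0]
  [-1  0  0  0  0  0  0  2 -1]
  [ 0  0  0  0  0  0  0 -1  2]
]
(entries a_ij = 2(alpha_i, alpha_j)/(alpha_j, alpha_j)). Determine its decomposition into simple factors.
B2 + E7

The diagram associated to this matrix has two connected components: the simple roots {alpha_3, alpha_4} form a chain of 2 nodes with a double edge at one end; the terminal node there is the unique short simple root (B_2), and {alpha_1, alpha_2, alpha_5, alpha_6, alpha_7, alpha_8, alpha_9} form a chain of 6 nodes with one extra node attached to the third node from one end (E_7). A semisimple Lie algebra decomposes uniquely as the direct sum of simple ideals, one per connected component of its Dynkin diagram, so g ≅ B_2 ⊕ E_7 (dimension 10 + 133 = 143).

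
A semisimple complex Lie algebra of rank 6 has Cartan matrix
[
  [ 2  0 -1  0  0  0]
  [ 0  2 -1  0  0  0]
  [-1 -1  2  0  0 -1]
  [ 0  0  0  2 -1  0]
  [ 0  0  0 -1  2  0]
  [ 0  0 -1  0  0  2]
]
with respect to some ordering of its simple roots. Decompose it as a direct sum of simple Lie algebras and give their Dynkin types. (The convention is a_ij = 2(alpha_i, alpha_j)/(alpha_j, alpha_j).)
The diagram associated to this matrix has two connected components: the simple roots {alpha_4, alpha_5} form a chain of 2 nodes with single edges (A_2), and {alpha_1, alpha_2, alpha_3, alpha_6} form a chain of 2 nodes with a fork of two nodes at one end (D_4). A semisimple Lie algebra decomposes uniquely as the direct sum of simple ideals, one per connected component of its Dynkin diagram, so g ≅ A_2 ⊕ D_4 (dimension 8 + 28 = 36).

A2 + D4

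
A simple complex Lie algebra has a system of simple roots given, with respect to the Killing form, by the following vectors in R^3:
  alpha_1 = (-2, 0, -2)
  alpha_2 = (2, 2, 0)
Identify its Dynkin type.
Compute the Cartan integers a_ij = 2(alpha_i, alpha_j)/(alpha_j, alpha_j); the resulting 2x2 Cartan matrix is
[[2, -1], [-1, 2]].
All simple roots have the same length, so the diagram is simply laced. The associated Dynkin diagram is a chain of 2 nodes with single edges (A_2), so the type is A_2 (the algebra sl(3)).

A2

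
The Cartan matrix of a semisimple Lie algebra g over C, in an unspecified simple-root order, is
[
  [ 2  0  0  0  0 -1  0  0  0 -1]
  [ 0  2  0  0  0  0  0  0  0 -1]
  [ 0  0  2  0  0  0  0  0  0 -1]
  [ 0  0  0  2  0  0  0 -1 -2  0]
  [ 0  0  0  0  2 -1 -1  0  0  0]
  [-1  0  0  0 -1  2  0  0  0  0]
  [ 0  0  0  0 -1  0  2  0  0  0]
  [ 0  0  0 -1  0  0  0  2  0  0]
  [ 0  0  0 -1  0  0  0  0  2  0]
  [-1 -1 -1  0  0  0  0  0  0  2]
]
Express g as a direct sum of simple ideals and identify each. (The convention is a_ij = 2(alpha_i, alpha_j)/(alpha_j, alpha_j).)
type B_3 ⊕ type D_7

The diagram associated to this matrix has two connected components: the simple roots {alpha_4, alpha_8, alpha_9} form a chain of 3 nodes with a double edge at one end; the terminal node there is the unique short simple root (B_3), and {alpha_1, alpha_2, alpha_3, alpha_5, alpha_6, alpha_7, alpha_10} form a chain of 5 nodes with a fork of two nodes at one end (D_7). A semisimple Lie algebra decomposes uniquely as the direct sum of simple ideals, one per connected component of its Dynkin diagram, so g ≅ B_3 ⊕ D_7 (dimension 21 + 91 = 112).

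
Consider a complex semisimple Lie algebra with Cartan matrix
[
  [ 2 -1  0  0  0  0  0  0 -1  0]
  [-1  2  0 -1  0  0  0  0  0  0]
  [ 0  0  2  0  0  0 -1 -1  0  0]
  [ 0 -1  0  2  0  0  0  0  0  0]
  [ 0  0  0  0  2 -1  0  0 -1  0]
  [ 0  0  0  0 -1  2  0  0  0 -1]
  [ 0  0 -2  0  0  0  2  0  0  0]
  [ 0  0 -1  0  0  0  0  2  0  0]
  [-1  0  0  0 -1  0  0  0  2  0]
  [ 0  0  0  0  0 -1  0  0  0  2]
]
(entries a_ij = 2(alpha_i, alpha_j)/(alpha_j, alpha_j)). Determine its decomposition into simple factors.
type A_7 ⊕ type C_3

The diagram associated to this matrix has two connected components: the simple roots {alpha_1, alpha_2, alpha_4, alpha_5, alpha_6, alpha_9, alpha_10} form a chain of 7 nodes with single edges (A_7), and {alpha_3, alpha_7, alpha_8} form a chain of 3 nodes with a double edge at one end; the terminal node there is the unique long simple root (C_3). A semisimple Lie algebra decomposes uniquely as the direct sum of simple ideals, one per connected component of its Dynkin diagram, so g ≅ A_7 ⊕ C_3 (dimension 63 + 21 = 84).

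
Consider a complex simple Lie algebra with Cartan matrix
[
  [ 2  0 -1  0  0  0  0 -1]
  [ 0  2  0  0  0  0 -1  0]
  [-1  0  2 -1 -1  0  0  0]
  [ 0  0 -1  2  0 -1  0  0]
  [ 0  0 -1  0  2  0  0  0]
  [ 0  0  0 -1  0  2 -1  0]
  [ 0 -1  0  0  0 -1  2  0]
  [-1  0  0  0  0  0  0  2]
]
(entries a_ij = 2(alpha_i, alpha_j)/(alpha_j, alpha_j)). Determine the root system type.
The matrix has rank 8 with 2's on the diagonal. Reading the off-diagonal entries as Dynkin edges (a single edge where a_ij = a_ji = -1; a double or triple edge where a_ij * a_ji = 2 or 3), the diagram is a chain of 7 nodes with one extra node attached to the third node from one end (E_8). One simple-root ordering that puts it in standard form is (alpha_8, alpha_5, alpha_1, alpha_3, alpha_4, alpha_6, alpha_7, alpha_2). So the algebra is type E_8.

E8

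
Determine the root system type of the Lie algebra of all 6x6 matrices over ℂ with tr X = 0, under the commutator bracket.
This is sl(6), which has dimension 6^2 - 1 = 35 and rank 6 - 1 = 5 (a Cartan subalgebra is the diagonal traceless matrices). In the classification of classical Lie algebras, the special linear algebra sl(n+1) has type A_n; here n = 5, so the Dynkin diagram is a chain of 5 nodes with single edges (A_5). Hence the type is A_5.

A_5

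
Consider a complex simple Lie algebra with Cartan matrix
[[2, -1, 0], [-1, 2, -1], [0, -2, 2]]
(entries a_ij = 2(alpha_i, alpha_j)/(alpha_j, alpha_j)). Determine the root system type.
The matrix has rank 3 with 2's on the diagonal. Reading the off-diagonal entries as Dynkin edges (a single edge where a_ij = a_ji = -1; a double or triple edge where a_ij * a_ji = 2 or 3), the diagram is a chain of 3 nodes with a double edge at one end; the terminal node there is the unique long simple root (C_3). One simple-root ordering that puts it in standard form is (alpha_1, alpha_2, alpha_3). So the algebra is type C_3, i.e. sp(6).

C_3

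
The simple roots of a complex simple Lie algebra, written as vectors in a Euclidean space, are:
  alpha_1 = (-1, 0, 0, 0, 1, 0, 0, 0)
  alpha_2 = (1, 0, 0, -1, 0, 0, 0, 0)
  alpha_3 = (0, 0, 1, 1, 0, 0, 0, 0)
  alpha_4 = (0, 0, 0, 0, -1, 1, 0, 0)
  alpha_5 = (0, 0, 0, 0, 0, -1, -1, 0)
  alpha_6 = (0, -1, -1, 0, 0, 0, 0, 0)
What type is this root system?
Compute the Cartan integers a_ij = 2(alpha_i, alpha_j)/(alpha_j, alpha_j); the resulting 6x6 Cartan matrix is
[[2, -1, 0, -1, 0, 0], [-1, 2, -1, 0, 0, 0], [0, -1, 2, 0, 0, -1], [-1, 0, 0, 2, -1, 0], [0, 0, 0, -1, 2, 0], [0, 0, -1, 0, 0, 2]].
All simple roots have the same length, so the diagram is simply laced. The associated Dynkin diagram is a chain of 6 nodes with single edges (A_6), so the type is A_6 (the algebra sl(7)).

A_6 (sl(7))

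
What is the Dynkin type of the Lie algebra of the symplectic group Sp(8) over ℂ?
C4

This is sp(8), which has dimension 8(8+1)/2 = 36 and rank 8/2 = 4. In the classification of classical Lie algebras, the symplectic algebra sp(2n) has type C_n; here n = 4, so the Dynkin diagram is a chain of 4 nodes with a double edge at one end; the terminal node there is the unique long simple root (C_4). Hence the type is C_4.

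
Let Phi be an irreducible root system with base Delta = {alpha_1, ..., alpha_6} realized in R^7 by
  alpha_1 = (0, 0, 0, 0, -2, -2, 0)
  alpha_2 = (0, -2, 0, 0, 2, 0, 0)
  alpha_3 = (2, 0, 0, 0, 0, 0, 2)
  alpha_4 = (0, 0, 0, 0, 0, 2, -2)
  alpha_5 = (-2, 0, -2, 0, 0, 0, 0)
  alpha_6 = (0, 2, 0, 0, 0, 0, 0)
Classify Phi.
Compute the Cartan integers a_ij = 2(alpha_i, alpha_j)/(alpha_j, alpha_j); the resulting 6x6 Cartan matrix is
[[2, -1, 0, -1, 0, 0], [-1, 2, 0, 0, 0, -2], [0, 0, 2, -1, -1, 0], [-1, 0, -1, 2, 0, 0], [0, 0, -1, 0, 2, 0], [0, -1, 0, 0, 0, 2]].
The roots have two lengths (squared-length ratio 2:1); the short ones are alpha_{6}. The associated Dynkin diagram is a chain of 6 nodes with a double edge at one end; the terminal node there is the unique short simple root (B_6), so the type is B_6 (the algebra so(13)).

B6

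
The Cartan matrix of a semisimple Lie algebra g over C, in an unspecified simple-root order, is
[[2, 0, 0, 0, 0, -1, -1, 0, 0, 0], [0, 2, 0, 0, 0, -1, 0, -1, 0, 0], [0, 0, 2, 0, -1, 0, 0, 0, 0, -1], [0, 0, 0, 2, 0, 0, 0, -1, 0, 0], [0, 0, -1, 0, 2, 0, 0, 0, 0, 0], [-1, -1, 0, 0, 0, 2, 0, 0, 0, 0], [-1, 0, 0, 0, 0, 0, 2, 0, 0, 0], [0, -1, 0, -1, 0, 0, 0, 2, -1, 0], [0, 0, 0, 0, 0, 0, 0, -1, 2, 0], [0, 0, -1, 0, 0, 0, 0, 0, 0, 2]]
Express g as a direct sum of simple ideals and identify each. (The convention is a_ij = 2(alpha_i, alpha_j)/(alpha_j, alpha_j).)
A3 ⊕ D7

The diagram associated to this matrix has two connected components: the simple roots {alpha_3, alpha_5, alpha_10} form a chain of 3 nodes with single edges (A_3), and {alpha_1, alpha_2, alpha_4, alpha_6, alpha_7, alpha_8, alpha_9} form a chain of 5 nodes with a fork of two nodes at one end (D_7). A semisimple Lie algebra decomposes uniquely as the direct sum of simple ideals, one per connected component of its Dynkin diagram, so g ≅ A_3 ⊕ D_7 (dimension 15 + 91 = 106).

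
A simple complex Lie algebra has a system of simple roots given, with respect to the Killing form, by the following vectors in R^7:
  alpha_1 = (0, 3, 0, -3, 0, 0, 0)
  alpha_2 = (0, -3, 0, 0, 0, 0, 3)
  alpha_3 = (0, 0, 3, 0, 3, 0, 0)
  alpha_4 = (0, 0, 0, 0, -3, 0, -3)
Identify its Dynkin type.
Compute the Cartan integers a_ij = 2(alpha_i, alpha_j)/(alpha_j, alpha_j); the resulting 4x4 Cartan matrix is
[[2, -1, 0, 0], [-1, 2, 0, -1], [0, 0, 2, -1], [0, -1, -1, 2]].
All simple roots have the same length, so the diagram is simply laced. The associated Dynkin diagram is a chain of 4 nodes with single edges (A_4), so the type is A_4 (the algebra sl(5)).

A_4 (sl(5))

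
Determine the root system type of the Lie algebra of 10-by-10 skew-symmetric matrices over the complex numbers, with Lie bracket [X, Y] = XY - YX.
This is so(10) with 10 even, which has dimension 10(10-1)/2 = 45 and rank 10/2 = 5. In the classification of classical Lie algebras, the orthogonal algebra so(2n) in an even number of variables has type D_n; here n = 5, so the Dynkin diagram is a chain of 3 nodes with a fork of two nodes at one end (D_5). Hence the type is D_5.

type D_5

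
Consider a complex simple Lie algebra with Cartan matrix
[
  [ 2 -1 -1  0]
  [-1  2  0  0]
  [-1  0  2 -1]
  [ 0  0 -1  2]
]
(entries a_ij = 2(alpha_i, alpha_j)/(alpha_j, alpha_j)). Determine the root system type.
The matrix has rank 4 with 2's on the diagonal. Reading the off-diagonal entries as Dynkin edges (a single edge where a_ij = a_ji = -1; a double or triple edge where a_ij * a_ji = 2 or 3), the diagram is a chain of 4 nodes with single edges (A_4). One simple-root ordering that puts it in standard form is (alpha_4, alpha_3, alpha_1, alpha_2). So the algebra is type A_4, i.e. sl(5).

type A_4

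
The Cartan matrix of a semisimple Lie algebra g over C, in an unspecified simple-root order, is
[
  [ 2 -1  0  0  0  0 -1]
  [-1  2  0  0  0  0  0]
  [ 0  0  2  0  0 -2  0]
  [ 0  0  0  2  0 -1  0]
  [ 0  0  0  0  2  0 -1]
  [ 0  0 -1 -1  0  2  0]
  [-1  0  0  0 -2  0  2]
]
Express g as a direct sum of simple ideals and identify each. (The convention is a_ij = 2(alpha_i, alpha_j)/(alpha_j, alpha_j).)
The diagram associated to this matrix has two connected components: the simple roots {alpha_1, alpha_2, alpha_5, alpha_7} form a chain of 4 nodes with a double edge at one end; the terminal node there is the unique short simple root (B_4), and {alpha_3, alpha_4, alpha_6} form a chain of 3 nodes with a double edge at one end; the terminal node there is the unique long simple root (C_3). A semisimple Lie algebra decomposes uniquely as the direct sum of simple ideals, one per connected component of its Dynkin diagram, so g ≅ B_4 ⊕ C_3 (dimension 36 + 21 = 57).

B_4 (so(9)) ⊕ C_3 (sp(6))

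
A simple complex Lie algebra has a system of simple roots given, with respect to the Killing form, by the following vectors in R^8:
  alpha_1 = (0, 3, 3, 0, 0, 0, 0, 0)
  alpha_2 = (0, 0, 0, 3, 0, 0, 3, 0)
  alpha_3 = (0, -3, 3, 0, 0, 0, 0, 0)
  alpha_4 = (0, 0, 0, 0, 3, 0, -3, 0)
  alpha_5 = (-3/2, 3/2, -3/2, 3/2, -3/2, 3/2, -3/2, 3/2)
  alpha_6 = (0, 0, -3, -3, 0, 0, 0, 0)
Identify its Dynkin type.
type E_6

Compute the Cartan integers a_ij = 2(alpha_i, alpha_j)/(alpha_j, alpha_j); the resulting 6x6 Cartan matrix is
[[2, 0, 0, 0, 0, -1], [0, 2, 0, -1, 0, -1], [0, 0, 2, 0, -1, -1], [0, -1, 0, 2, 0, 0], [0, 0, -1, 0, 2, 0], [-1, -1, -1, 0, 0, 2]].
All simple roots have the same length, so the diagram is simply laced. The associated Dynkin diagram is a chain of 5 nodes with one extra node attached to the third node from one end (E_6), so the type is E_6.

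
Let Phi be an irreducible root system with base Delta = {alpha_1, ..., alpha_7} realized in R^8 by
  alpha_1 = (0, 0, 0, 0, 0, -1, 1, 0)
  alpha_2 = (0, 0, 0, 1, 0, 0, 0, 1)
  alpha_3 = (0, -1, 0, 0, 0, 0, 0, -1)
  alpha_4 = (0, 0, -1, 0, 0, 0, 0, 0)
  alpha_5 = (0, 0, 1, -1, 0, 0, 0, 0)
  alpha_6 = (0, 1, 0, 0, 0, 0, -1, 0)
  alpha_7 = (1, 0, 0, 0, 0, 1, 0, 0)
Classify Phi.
Compute the Cartan integers a_ij = 2(alpha_i, alpha_j)/(alpha_j, alpha_j); the resulting 7x7 Cartan matrix is
[[2, 0, 0, 0, 0, -1, -1], [0, 2, -1, 0, -1, 0, 0], [0, -1, 2, 0, 0, -1, 0], [0, 0, 0, 2, -1, 0, 0], [0, -1, 0, -2, 2, 0, 0], [-1, 0, -1, 0, 0, 2, 0], [-1, 0, 0, 0, 0, 0, 2]].
The roots have two lengths (squared-length ratio 2:1); the short ones are alpha_{4}. The associated Dynkin diagram is a chain of 7 nodes with a double edge at one end; the terminal node there is the unique short simple root (B_7), so the type is B_7 (the algebra so(15)).

B7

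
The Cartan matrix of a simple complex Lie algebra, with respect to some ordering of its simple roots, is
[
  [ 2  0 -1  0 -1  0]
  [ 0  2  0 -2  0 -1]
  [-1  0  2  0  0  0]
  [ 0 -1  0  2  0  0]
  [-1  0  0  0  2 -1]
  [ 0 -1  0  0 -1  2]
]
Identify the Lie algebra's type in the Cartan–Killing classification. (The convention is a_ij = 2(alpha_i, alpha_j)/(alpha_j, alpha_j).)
The matrix has rank 6 with 2's on the diagonal. Reading the off-diagonal entries as Dynkin edges (a single edge where a_ij = a_ji = -1; a double or triple edge where a_ij * a_ji = 2 or 3), the diagram is a chain of 6 nodes with a double edge at one end; the terminal node there is the unique short simple root (B_6). One simple-root ordering that puts it in standard form is (alpha_3, alpha_1, alpha_5, alpha_6, alpha_2, alpha_4). So the algebra is type B_6, i.e. so(13).

B_6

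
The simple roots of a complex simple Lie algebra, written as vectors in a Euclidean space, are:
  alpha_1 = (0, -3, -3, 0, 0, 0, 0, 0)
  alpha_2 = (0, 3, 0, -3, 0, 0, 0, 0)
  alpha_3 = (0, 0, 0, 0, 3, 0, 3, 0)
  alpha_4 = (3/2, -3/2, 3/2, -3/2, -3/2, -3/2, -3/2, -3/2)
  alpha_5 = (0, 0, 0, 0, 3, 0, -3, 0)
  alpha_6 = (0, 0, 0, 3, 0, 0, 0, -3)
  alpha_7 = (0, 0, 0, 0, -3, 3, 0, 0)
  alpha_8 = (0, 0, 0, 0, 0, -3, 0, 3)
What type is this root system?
Compute the Cartan integers a_ij = 2(alpha_i, alpha_j)/(alpha_j, alpha_j); the resulting 8x8 Cartan matrix is
[[2, -1, 0, 0, 0, 0, 0, 0], [-1, 2, 0, 0, 0, -1, 0, 0], [0, 0, 2, -1, 0, 0, -1, 0], [0, 0, -1, 2, 0, 0, 0, 0], [0, 0, 0, 0, 2, 0, -1, 0], [0, -1, 0, 0, 0, 2, 0, -1], [0, 0, -1, 0, -1, 0, 2, -1], [0, 0, 0, 0, 0, -1, -1, 2]].
All simple roots have the same length, so the diagram is simply laced. The associated Dynkin diagram is a chain of 7 nodes with one extra node attached to the third node from one end (E_8), so the type is E_8.

E_8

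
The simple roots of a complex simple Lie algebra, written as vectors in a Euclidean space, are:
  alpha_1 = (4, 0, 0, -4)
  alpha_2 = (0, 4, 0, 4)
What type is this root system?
Compute the Cartan integers a_ij = 2(alpha_i, alpha_j)/(alpha_j, alpha_j); the resulting 2x2 Cartan matrix is
[[2, -1], [-1, 2]].
All simple roots have the same length, so the diagram is simply laced. The associated Dynkin diagram is a chain of 2 nodes with single edges (A_2), so the type is A_2 (the algebra sl(3)).

A_2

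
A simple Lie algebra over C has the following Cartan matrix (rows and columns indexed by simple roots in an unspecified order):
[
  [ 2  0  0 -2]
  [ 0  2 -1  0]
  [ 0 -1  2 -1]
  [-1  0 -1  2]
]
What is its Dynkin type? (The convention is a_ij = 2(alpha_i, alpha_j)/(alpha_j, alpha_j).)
type C_4

The matrix has rank 4 with 2's on the diagonal. Reading the off-diagonal entries as Dynkin edges (a single edge where a_ij = a_ji = -1; a double or triple edge where a_ij * a_ji = 2 or 3), the diagram is a chain of 4 nodes with a double edge at one end; the terminal node there is the unique long simple root (C_4). One simple-root ordering that puts it in standard form is (alpha_2, alpha_3, alpha_4, alpha_1). So the algebra is type C_4, i.e. sp(8).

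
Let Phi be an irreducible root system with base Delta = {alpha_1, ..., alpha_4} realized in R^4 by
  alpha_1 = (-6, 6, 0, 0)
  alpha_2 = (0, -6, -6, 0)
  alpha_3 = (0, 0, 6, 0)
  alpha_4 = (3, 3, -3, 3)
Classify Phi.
Compute the Cartan integers a_ij = 2(alpha_i, alpha_j)/(alpha_j, alpha_j); the resulting 4x4 Cartan matrix is
[[2, -1, 0, 0], [-1, 2, -2, 0], [0, -1, 2, -1], [0, 0, -1, 2]].
The roots have two lengths (squared-length ratio 2:1); the short ones are alpha_{3,4}. The associated Dynkin diagram is a chain of 4 nodes with a double edge between the middle two (F_4), so the type is F_4.

F_4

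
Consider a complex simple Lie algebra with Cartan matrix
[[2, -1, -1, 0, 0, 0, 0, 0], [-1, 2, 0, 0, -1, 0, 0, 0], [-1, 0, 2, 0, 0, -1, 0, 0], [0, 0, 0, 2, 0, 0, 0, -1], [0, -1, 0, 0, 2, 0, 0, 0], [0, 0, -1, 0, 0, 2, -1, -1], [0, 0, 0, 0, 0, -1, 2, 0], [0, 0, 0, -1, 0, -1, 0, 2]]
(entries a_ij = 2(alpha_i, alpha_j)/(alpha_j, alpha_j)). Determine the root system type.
type E_8

The matrix has rank 8 with 2's on the diagonal. Reading the off-diagonal entries as Dynkin edges (a single edge where a_ij = a_ji = -1; a double or triple edge where a_ij * a_ji = 2 or 3), the diagram is a chain of 7 nodes with one extra node attached to the third node from one end (E_8). One simple-root ordering that puts it in standard form is (alpha_4, alpha_7, alpha_8, alpha_6, alpha_3, alpha_1, alpha_2, alpha_5). So the algebra is type E_8.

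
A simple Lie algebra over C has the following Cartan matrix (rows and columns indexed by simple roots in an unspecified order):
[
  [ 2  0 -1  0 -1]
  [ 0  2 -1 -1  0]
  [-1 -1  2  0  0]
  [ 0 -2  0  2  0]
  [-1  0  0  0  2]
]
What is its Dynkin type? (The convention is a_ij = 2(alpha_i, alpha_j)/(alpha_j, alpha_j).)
type C_5

The matrix has rank 5 with 2's on the diagonal. Reading the off-diagonal entries as Dynkin edges (a single edge where a_ij = a_ji = -1; a double or triple edge where a_ij * a_ji = 2 or 3), the diagram is a chain of 5 nodes with a double edge at one end; the terminal node there is the unique long simple root (C_5). One simple-root ordering that puts it in standard form is (alpha_5, alpha_1, alpha_3, alpha_2, alpha_4). So the algebra is type C_5, i.e. sp(10).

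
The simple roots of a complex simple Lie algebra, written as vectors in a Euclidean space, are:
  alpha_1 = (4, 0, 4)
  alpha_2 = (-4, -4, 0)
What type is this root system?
A_2

Compute the Cartan integers a_ij = 2(alpha_i, alpha_j)/(alpha_j, alpha_j); the resulting 2x2 Cartan matrix is
[[2, -1], [-1, 2]].
All simple roots have the same length, so the diagram is simply laced. The associated Dynkin diagram is a chain of 2 nodes with single edges (A_2), so the type is A_2 (the algebra sl(3)).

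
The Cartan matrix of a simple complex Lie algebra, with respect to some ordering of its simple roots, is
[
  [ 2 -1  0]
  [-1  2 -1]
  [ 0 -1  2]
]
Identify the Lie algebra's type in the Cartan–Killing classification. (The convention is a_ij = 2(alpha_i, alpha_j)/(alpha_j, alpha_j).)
The matrix has rank 3 with 2's on the diagonal. Reading the off-diagonal entries as Dynkin edges (a single edge where a_ij = a_ji = -1; a double or triple edge where a_ij * a_ji = 2 or 3), the diagram is a chain of 3 nodes with single edges (A_3). One simple-root ordering that puts it in standard form is (alpha_3, alpha_2, alpha_1). So the algebra is type A_3, i.e. sl(4).

A_3 (sl(4))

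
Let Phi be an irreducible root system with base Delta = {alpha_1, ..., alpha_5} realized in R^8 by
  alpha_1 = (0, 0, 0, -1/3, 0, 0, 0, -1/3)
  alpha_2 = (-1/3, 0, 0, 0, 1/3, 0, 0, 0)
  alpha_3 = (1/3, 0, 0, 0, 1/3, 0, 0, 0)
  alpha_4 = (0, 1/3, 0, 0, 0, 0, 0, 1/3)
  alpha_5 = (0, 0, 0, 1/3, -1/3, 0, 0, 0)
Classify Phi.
D5

Compute the Cartan integers a_ij = 2(alpha_i, alpha_j)/(alpha_j, alpha_j); the resulting 5x5 Cartan matrix is
[[2, 0, 0, -1, -1], [0, 2, 0, 0, -1], [0, 0, 2, 0, -1], [-1, 0, 0, 2, 0], [-1, -1, -1, 0, 2]].
All simple roots have the same length, so the diagram is simply laced. The associated Dynkin diagram is a chain of 3 nodes with a fork of two nodes at one end (D_5), so the type is D_5 (the algebra so(10)).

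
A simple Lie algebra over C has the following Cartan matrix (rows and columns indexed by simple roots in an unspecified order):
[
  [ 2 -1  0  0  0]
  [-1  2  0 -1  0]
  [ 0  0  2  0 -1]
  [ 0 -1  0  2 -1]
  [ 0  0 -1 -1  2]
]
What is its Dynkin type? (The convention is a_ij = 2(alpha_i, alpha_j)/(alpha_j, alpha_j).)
A_5 (sl(6))

The matrix has rank 5 with 2's on the diagonal. Reading the off-diagonal entries as Dynkin edges (a single edge where a_ij = a_ji = -1; a double or triple edge where a_ij * a_ji = 2 or 3), the diagram is a chain of 5 nodes with single edges (A_5). One simple-root ordering that puts it in standard form is (alpha_3, alpha_5, alpha_4, alpha_2, alpha_1). So the algebra is type A_5, i.e. sl(6).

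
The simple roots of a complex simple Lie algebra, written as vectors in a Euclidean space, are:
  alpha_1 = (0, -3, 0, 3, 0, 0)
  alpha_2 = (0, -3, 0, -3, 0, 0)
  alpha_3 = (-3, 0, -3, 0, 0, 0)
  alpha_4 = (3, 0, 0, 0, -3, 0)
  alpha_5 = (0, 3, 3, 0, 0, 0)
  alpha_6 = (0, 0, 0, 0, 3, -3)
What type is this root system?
Compute the Cartan integers a_ij = 2(alpha_i, alpha_j)/(alpha_j, alpha_j); the resulting 6x6 Cartan matrix is
[[2, 0, 0, 0, -1, 0], [0, 2, 0, 0, -1, 0], [0, 0, 2, -1, -1, 0], [0, 0, -1, 2, 0, -1], [-1, -1, -1, 0, 2, 0], [0, 0, 0, -1, 0, 2]].
All simple roots have the same length, so the diagram is simply laced. The associated Dynkin diagram is a chain of 4 nodes with a fork of two nodes at one end (D_6), so the type is D_6 (the algebra so(12)).

type D_6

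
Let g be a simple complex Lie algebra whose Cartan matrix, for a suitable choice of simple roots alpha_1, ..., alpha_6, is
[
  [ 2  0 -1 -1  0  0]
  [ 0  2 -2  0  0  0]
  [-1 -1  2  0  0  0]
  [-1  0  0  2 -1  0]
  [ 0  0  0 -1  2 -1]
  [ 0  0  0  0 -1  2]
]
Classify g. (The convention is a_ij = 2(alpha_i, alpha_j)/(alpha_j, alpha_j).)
C_6

The matrix has rank 6 with 2's on the diagonal. Reading the off-diagonal entries as Dynkin edges (a single edge where a_ij = a_ji = -1; a double or triple edge where a_ij * a_ji = 2 or 3), the diagram is a chain of 6 nodes with a double edge at one end; the terminal node there is the unique long simple root (C_6). One simple-root ordering that puts it in standard form is (alpha_6, alpha_5, alpha_4, alpha_1, alpha_3, alpha_2). So the algebra is type C_6, i.e. sp(12).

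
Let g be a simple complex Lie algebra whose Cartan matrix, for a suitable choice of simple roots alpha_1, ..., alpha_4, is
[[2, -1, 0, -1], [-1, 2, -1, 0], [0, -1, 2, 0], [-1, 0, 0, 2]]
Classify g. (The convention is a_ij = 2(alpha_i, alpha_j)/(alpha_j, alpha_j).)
The matrix has rank 4 with 2's on the diagonal. Reading the off-diagonal entries as Dynkin edges (a single edge where a_ij = a_ji = -1; a double or triple edge where a_ij * a_ji = 2 or 3), the diagram is a chain of 4 nodes with single edges (A_4). One simple-root ordering that puts it in standard form is (alpha_3, alpha_2, alpha_1, alpha_4). So the algebra is type A_4, i.e. sl(5).

A4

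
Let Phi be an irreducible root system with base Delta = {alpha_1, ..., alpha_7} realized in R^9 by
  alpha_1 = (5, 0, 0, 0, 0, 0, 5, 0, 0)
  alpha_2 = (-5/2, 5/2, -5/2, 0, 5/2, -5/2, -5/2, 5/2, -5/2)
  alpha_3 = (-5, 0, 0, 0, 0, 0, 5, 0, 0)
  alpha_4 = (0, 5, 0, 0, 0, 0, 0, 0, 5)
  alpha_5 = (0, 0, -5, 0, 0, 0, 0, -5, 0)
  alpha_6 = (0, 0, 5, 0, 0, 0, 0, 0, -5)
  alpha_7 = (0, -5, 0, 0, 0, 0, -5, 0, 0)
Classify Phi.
Compute the Cartan integers a_ij = 2(alpha_i, alpha_j)/(alpha_j, alpha_j); the resulting 7x7 Cartan matrix is
[[2, -1, 0, 0, 0, 0, -1], [-1, 2, 0, 0, 0, 0, 0], [0, 0, 2, 0, 0, 0, -1], [0, 0, 0, 2, 0, -1, -1], [0, 0, 0, 0, 2, -1, 0], [0, 0, 0, -1, -1, 2, 0], [-1, 0, -1, -1, 0, 0, 2]].
All simple roots have the same length, so the diagram is simply laced. The associated Dynkin diagram is a chain of 6 nodes with one extra node attached to the third node from one end (E_7), so the type is E_7.

E_7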